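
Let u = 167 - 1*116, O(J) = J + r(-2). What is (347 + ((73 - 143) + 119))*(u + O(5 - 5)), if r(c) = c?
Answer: 19404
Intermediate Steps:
O(J) = -2 + J (O(J) = J - 2 = -2 + J)
u = 51 (u = 167 - 116 = 51)
(347 + ((73 - 143) + 119))*(u + O(5 - 5)) = (347 + ((73 - 143) + 119))*(51 + (-2 + (5 - 5))) = (347 + (-70 + 119))*(51 + (-2 + 0)) = (347 + 49)*(51 - 2) = 396*49 = 19404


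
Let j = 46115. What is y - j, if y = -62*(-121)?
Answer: -38613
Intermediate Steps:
y = 7502
y - j = 7502 - 1*46115 = 7502 - 46115 = -38613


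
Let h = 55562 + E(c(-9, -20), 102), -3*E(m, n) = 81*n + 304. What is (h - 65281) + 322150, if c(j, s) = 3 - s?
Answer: 928727/3 ≈ 3.0958e+5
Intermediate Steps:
E(m, n) = -304/3 - 27*n (E(m, n) = -(81*n + 304)/3 = -(304 + 81*n)/3 = -304/3 - 27*n)
h = 158120/3 (h = 55562 + (-304/3 - 27*102) = 55562 + (-304/3 - 2754) = 55562 - 8566/3 = 158120/3 ≈ 52707.)
(h - 65281) + 322150 = (158120/3 - 65281) + 322150 = -37723/3 + 322150 = 928727/3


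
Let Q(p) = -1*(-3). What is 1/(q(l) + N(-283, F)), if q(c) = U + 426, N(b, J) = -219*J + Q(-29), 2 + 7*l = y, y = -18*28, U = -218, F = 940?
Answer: -1/205649 ≈ -4.8627e-6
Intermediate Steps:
Q(p) = 3
y = -504
l = -506/7 (l = -2/7 + (⅐)*(-504) = -2/7 - 72 = -506/7 ≈ -72.286)
N(b, J) = 3 - 219*J (N(b, J) = -219*J + 3 = 3 - 219*J)
q(c) = 208 (q(c) = -218 + 426 = 208)
1/(q(l) + N(-283, F)) = 1/(208 + (3 - 219*940)) = 1/(208 + (3 - 205860)) = 1/(208 - 205857) = 1/(-205649) = -1/205649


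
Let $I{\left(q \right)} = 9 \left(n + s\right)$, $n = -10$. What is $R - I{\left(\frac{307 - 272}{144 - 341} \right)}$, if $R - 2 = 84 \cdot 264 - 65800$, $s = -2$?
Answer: $-43514$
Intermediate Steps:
$I{\left(q \right)} = -108$ ($I{\left(q \right)} = 9 \left(-10 - 2\right) = 9 \left(-12\right) = -108$)
$R = -43622$ ($R = 2 + \left(84 \cdot 264 - 65800\right) = 2 + \left(22176 - 65800\right) = 2 - 43624 = -43622$)
$R - I{\left(\frac{307 - 272}{144 - 341} \right)} = -43622 - -108 = -43622 + 108 = -43514$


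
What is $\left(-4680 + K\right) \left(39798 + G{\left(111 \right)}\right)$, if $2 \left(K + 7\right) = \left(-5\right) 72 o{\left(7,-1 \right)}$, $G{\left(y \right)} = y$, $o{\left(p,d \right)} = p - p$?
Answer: $-187053483$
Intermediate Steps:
$o{\left(p,d \right)} = 0$
$K = -7$ ($K = -7 + \frac{\left(-5\right) 72 \cdot 0}{2} = -7 + \frac{\left(-360\right) 0}{2} = -7 + \frac{1}{2} \cdot 0 = -7 + 0 = -7$)
$\left(-4680 + K\right) \left(39798 + G{\left(111 \right)}\right) = \left(-4680 - 7\right) \left(39798 + 111\right) = \left(-4687\right) 39909 = -187053483$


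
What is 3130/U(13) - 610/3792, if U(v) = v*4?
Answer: 1479655/24648 ≈ 60.031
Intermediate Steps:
U(v) = 4*v
3130/U(13) - 610/3792 = 3130/((4*13)) - 610/3792 = 3130/52 - 610*1/3792 = 3130*(1/52) - 305/1896 = 1565/26 - 305/1896 = 1479655/24648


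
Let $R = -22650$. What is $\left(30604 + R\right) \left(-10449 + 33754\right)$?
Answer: $185367970$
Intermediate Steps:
$\left(30604 + R\right) \left(-10449 + 33754\right) = \left(30604 - 22650\right) \left(-10449 + 33754\right) = 7954 \cdot 23305 = 185367970$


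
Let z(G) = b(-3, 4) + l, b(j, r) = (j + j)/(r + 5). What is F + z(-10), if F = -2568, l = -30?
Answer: -7796/3 ≈ -2598.7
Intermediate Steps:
b(j, r) = 2*j/(5 + r) (b(j, r) = (2*j)/(5 + r) = 2*j/(5 + r))
z(G) = -92/3 (z(G) = 2*(-3)/(5 + 4) - 30 = 2*(-3)/9 - 30 = 2*(-3)*(⅑) - 30 = -⅔ - 30 = -92/3)
F + z(-10) = -2568 - 92/3 = -7796/3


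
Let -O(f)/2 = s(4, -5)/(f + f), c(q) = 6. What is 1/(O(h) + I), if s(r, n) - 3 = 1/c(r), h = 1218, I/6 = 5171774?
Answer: 7308/226771946333 ≈ 3.2226e-8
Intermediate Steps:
I = 31030644 (I = 6*5171774 = 31030644)
s(r, n) = 19/6 (s(r, n) = 3 + 1/6 = 3 + ⅙ = 19/6)
O(f) = -19/(6*f) (O(f) = -2*19/((f + f)*6) = -2*19/((2*f)*6) = -2*1/(2*f)*19/6 = -19/(6*f))
1/(O(h) + I) = 1/(-19/6/1218 + 31030644) = 1/(-19/6*1/1218 + 31030644) = 1/(-19/7308 + 31030644) = 1/(226771946333/7308) = 7308/226771946333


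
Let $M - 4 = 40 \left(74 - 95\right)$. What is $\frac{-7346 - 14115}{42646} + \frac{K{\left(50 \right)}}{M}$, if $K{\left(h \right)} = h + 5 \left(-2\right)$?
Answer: $- \frac{4911809}{8913014} \approx -0.55108$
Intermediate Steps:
$K{\left(h \right)} = -10 + h$ ($K{\left(h \right)} = h - 10 = -10 + h$)
$M = -836$ ($M = 4 + 40 \left(74 - 95\right) = 4 + 40 \left(-21\right) = 4 - 840 = -836$)
$\frac{-7346 - 14115}{42646} + \frac{K{\left(50 \right)}}{M} = \frac{-7346 - 14115}{42646} + \frac{-10 + 50}{-836} = \left(-21461\right) \frac{1}{42646} + 40 \left(- \frac{1}{836}\right) = - \frac{21461}{42646} - \frac{10}{209} = - \frac{4911809}{8913014}$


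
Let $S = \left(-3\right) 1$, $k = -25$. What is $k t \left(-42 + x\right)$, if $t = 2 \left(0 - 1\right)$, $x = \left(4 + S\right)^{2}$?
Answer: $-2050$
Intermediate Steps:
$S = -3$
$x = 1$ ($x = \left(4 - 3\right)^{2} = 1^{2} = 1$)
$t = -2$ ($t = 2 \left(-1\right) = -2$)
$k t \left(-42 + x\right) = \left(-25\right) \left(-2\right) \left(-42 + 1\right) = 50 \left(-41\right) = -2050$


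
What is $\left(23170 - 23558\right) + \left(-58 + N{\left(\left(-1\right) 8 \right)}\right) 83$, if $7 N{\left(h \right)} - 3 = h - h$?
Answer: $- \frac{36165}{7} \approx -5166.4$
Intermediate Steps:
$N{\left(h \right)} = \frac{3}{7}$ ($N{\left(h \right)} = \frac{3}{7} + \frac{h - h}{7} = \frac{3}{7} + \frac{1}{7} \cdot 0 = \frac{3}{7} + 0 = \frac{3}{7}$)
$\left(23170 - 23558\right) + \left(-58 + N{\left(\left(-1\right) 8 \right)}\right) 83 = \left(23170 - 23558\right) + \left(-58 + \frac{3}{7}\right) 83 = -388 - \frac{33449}{7} = - \frac{36165}{7}$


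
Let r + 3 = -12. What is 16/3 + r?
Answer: -29/3 ≈ -9.6667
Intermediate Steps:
r = -15 (r = -3 - 12 = -15)
16/3 + r = 16/3 - 15 = -29/3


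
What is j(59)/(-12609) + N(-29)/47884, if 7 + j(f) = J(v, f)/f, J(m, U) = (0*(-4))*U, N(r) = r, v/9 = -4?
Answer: -30473/603769356 ≈ -5.0471e-5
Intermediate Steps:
v = -36 (v = 9*(-4) = -36)
J(m, U) = 0 (J(m, U) = 0*U = 0)
j(f) = -7 (j(f) = -7 + 0/f = -7 + 0 = -7)
j(59)/(-12609) + N(-29)/47884 = -7/(-12609) - 29/47884 = -7*(-1/12609) - 29*1/47884 = 7/12609 - 29/47884 = -30473/603769356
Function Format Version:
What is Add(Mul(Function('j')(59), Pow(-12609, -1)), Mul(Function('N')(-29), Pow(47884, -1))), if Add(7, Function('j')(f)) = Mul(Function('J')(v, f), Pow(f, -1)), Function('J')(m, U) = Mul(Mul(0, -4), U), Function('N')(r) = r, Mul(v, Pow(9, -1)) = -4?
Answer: Rational(-30473, 603769356) ≈ -5.0471e-5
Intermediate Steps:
v = -36 (v = Mul(9, -4) = -36)
Function('J')(m, U) = 0 (Function('J')(m, U) = Mul(0, U) = 0)
Function('j')(f) = -7 (Function('j')(f) = Add(-7, Mul(0, Pow(f, -1))) = Add(-7, 0) = -7)
Add(Mul(Function('j')(59), Pow(-12609, -1)), Mul(Function('N')(-29), Pow(47884, -1))) = Add(Mul(-7, Pow(-12609, -1)), Mul(-29, Pow(47884, -1))) = Add(Mul(-7, Rational(-1, 12609)), Mul(-29, Rational(1, 47884))) = Add(Rational(7, 12609), Rational(-29, 47884)) = Rational(-30473, 603769356)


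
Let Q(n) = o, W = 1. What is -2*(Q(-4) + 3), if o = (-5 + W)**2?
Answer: -38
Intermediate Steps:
o = 16 (o = (-5 + 1)**2 = (-4)**2 = 16)
Q(n) = 16
-2*(Q(-4) + 3) = -2*(16 + 3) = -2*19 = -38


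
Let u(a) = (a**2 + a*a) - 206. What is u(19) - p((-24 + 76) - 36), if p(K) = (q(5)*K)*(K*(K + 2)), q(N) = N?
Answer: -22524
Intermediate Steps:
u(a) = -206 + 2*a**2 (u(a) = (a**2 + a**2) - 206 = 2*a**2 - 206 = -206 + 2*a**2)
p(K) = 5*K**2*(2 + K) (p(K) = (5*K)*(K*(K + 2)) = (5*K)*(K*(2 + K)) = 5*K**2*(2 + K))
u(19) - p((-24 + 76) - 36) = (-206 + 2*19**2) - 5*((-24 + 76) - 36)**2*(2 + ((-24 + 76) - 36)) = (-206 + 2*361) - 5*(52 - 36)**2*(2 + (52 - 36)) = (-206 + 722) - 5*16**2*(2 + 16) = 516 - 5*256*18 = 516 - 1*23040 = 516 - 23040 = -22524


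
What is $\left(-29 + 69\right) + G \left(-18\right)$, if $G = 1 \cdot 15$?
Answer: $-230$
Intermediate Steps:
$G = 15$
$\left(-29 + 69\right) + G \left(-18\right) = \left(-29 + 69\right) + 15 \left(-18\right) = 40 - 270 = -230$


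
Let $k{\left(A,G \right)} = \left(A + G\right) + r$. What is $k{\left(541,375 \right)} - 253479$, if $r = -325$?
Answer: $-252888$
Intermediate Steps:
$k{\left(A,G \right)} = -325 + A + G$ ($k{\left(A,G \right)} = \left(A + G\right) - 325 = -325 + A + G$)
$k{\left(541,375 \right)} - 253479 = \left(-325 + 541 + 375\right) - 253479 = 591 - 253479 = -252888$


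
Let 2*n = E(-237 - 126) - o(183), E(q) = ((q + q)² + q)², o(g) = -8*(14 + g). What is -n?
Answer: -277426585945/2 ≈ -1.3871e+11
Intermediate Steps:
o(g) = -112 - 8*g
E(q) = (q + 4*q²)² (E(q) = ((2*q)² + q)² = (4*q² + q)² = (q + 4*q²)²)
n = 277426585945/2 (n = ((-237 - 126)²*(1 + 4*(-237 - 126))² - (-112 - 8*183))/2 = ((-363)²*(1 + 4*(-363))² - (-112 - 1464))/2 = (131769*(1 - 1452)² - 1*(-1576))/2 = (131769*(-1451)² + 1576)/2 = (131769*2105401 + 1576)/2 = (277426584369 + 1576)/2 = (½)*277426585945 = 277426585945/2 ≈ 1.3871e+11)
-n = -1*277426585945/2 = -277426585945/2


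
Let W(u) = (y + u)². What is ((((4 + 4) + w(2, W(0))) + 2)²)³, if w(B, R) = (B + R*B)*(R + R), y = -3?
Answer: 2565726409000000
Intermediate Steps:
W(u) = (-3 + u)²
w(B, R) = 2*R*(B + B*R) (w(B, R) = (B + B*R)*(2*R) = 2*R*(B + B*R))
((((4 + 4) + w(2, W(0))) + 2)²)³ = ((((4 + 4) + 2*2*(-3 + 0)²*(1 + (-3 + 0)²)) + 2)²)³ = (((8 + 2*2*(-3)²*(1 + (-3)²)) + 2)²)³ = (((8 + 2*2*9*(1 + 9)) + 2)²)³ = (((8 + 2*2*9*10) + 2)²)³ = (((8 + 360) + 2)²)³ = ((368 + 2)²)³ = (370²)³ = 136900³ = 2565726409000000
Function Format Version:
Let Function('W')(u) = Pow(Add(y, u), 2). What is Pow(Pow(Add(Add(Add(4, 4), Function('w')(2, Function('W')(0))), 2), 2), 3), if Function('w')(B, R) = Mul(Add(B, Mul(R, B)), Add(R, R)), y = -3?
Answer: 2565726409000000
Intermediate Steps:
Function('W')(u) = Pow(Add(-3, u), 2)
Function('w')(B, R) = Mul(2, R, Add(B, Mul(B, R))) (Function('w')(B, R) = Mul(Add(B, Mul(B, R)), Mul(2, R)) = Mul(2, R, Add(B, Mul(B, R))))
Pow(Pow(Add(Add(Add(4, 4), Function('w')(2, Function('W')(0))), 2), 2), 3) = Pow(Pow(Add(Add(Add(4, 4), Mul(2, 2, Pow(Add(-3, 0), 2), Add(1, Pow(Add(-3, 0), 2)))), 2), 2), 3) = Pow(Pow(Add(Add(8, Mul(2, 2, Pow(-3, 2), Add(1, Pow(-3, 2)))), 2), 2), 3) = Pow(Pow(Add(Add(8, Mul(2, 2, 9, Add(1, 9))), 2), 2), 3) = Pow(Pow(Add(Add(8, Mul(2, 2, 9, 10)), 2), 2), 3) = Pow(Pow(Add(Add(8, 360), 2), 2), 3) = Pow(Pow(Add(368, 2), 2), 3) = Pow(Pow(370, 2), 3) = Pow(136900, 3) = 2565726409000000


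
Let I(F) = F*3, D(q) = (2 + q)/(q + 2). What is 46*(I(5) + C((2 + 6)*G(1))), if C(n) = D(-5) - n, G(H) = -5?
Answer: 2576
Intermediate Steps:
D(q) = 1 (D(q) = (2 + q)/(2 + q) = 1)
C(n) = 1 - n
I(F) = 3*F
46*(I(5) + C((2 + 6)*G(1))) = 46*(3*5 + (1 - (2 + 6)*(-5))) = 46*(15 + (1 - 8*(-5))) = 46*(15 + (1 - 1*(-40))) = 46*(15 + (1 + 40)) = 46*(15 + 41) = 46*56 = 2576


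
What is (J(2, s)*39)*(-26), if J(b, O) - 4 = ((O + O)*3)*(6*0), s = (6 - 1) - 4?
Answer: -4056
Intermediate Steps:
s = 1 (s = 5 - 4 = 1)
J(b, O) = 4 (J(b, O) = 4 + ((O + O)*3)*(6*0) = 4 + ((2*O)*3)*0 = 4 + (6*O)*0 = 4 + 0 = 4)
(J(2, s)*39)*(-26) = (4*39)*(-26) = 156*(-26) = -4056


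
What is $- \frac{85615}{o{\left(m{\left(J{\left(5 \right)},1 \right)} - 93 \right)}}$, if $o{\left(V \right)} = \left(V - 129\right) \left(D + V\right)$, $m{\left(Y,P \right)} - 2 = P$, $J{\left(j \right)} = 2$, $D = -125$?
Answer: $- \frac{17123}{9417} \approx -1.8183$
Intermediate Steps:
$m{\left(Y,P \right)} = 2 + P$
$o{\left(V \right)} = \left(-129 + V\right) \left(-125 + V\right)$ ($o{\left(V \right)} = \left(V - 129\right) \left(-125 + V\right) = \left(-129 + V\right) \left(-125 + V\right)$)
$- \frac{85615}{o{\left(m{\left(J{\left(5 \right)},1 \right)} - 93 \right)}} = - \frac{85615}{16125 + \left(\left(2 + 1\right) - 93\right)^{2} - 254 \left(\left(2 + 1\right) - 93\right)} = - \frac{85615}{16125 + \left(3 - 93\right)^{2} - 254 \left(3 - 93\right)} = - \frac{85615}{16125 + \left(-90\right)^{2} - -22860} = - \frac{85615}{16125 + 8100 + 22860} = - \frac{85615}{47085} = \left(-85615\right) \frac{1}{47085} = - \frac{17123}{9417}$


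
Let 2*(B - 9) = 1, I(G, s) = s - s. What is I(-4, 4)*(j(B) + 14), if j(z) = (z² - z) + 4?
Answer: 0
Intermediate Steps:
I(G, s) = 0
B = 19/2 (B = 9 + (½)*1 = 9 + ½ = 19/2 ≈ 9.5000)
j(z) = 4 + z² - z
I(-4, 4)*(j(B) + 14) = 0*((4 + (19/2)² - 1*19/2) + 14) = 0*((4 + 361/4 - 19/2) + 14) = 0*(339/4 + 14) = 0*(395/4) = 0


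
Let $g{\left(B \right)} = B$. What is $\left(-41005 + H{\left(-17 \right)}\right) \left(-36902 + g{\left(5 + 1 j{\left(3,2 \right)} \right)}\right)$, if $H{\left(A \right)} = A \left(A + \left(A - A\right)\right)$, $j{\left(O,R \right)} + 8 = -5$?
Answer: $1502827560$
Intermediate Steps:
$j{\left(O,R \right)} = -13$ ($j{\left(O,R \right)} = -8 - 5 = -13$)
$H{\left(A \right)} = A^{2}$ ($H{\left(A \right)} = A \left(A + 0\right) = A A = A^{2}$)
$\left(-41005 + H{\left(-17 \right)}\right) \left(-36902 + g{\left(5 + 1 j{\left(3,2 \right)} \right)}\right) = \left(-41005 + \left(-17\right)^{2}\right) \left(-36902 + \left(5 + 1 \left(-13\right)\right)\right) = \left(-41005 + 289\right) \left(-36902 + \left(5 - 13\right)\right) = - 40716 \left(-36902 - 8\right) = \left(-40716\right) \left(-36910\right) = 1502827560$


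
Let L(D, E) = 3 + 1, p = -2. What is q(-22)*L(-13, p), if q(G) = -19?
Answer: -76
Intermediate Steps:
L(D, E) = 4
q(-22)*L(-13, p) = -19*4 = -76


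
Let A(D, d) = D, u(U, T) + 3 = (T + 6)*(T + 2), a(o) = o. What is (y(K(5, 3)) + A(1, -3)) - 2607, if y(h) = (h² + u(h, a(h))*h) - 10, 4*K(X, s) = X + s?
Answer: -2554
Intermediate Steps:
K(X, s) = X/4 + s/4 (K(X, s) = (X + s)/4 = X/4 + s/4)
u(U, T) = -3 + (2 + T)*(6 + T) (u(U, T) = -3 + (T + 6)*(T + 2) = -3 + (6 + T)*(2 + T) = -3 + (2 + T)*(6 + T))
y(h) = -10 + h² + h*(9 + h² + 8*h) (y(h) = (h² + (9 + h² + 8*h)*h) - 10 = (h² + h*(9 + h² + 8*h)) - 10 = -10 + h² + h*(9 + h² + 8*h))
(y(K(5, 3)) + A(1, -3)) - 2607 = ((-10 + ((¼)*5 + (¼)*3)³ + 9*((¼)*5 + (¼)*3) + 9*((¼)*5 + (¼)*3)²) + 1) - 2607 = ((-10 + (5/4 + ¾)³ + 9*(5/4 + ¾) + 9*(5/4 + ¾)²) + 1) - 2607 = ((-10 + 2³ + 9*2 + 9*2²) + 1) - 2607 = ((-10 + 8 + 18 + 9*4) + 1) - 2607 = ((-10 + 8 + 18 + 36) + 1) - 2607 = (52 + 1) - 2607 = 53 - 2607 = -2554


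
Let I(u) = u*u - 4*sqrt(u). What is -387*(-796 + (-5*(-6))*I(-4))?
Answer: 122292 + 92880*I ≈ 1.2229e+5 + 92880.0*I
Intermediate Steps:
I(u) = u**2 - 4*sqrt(u)
-387*(-796 + (-5*(-6))*I(-4)) = -387*(-796 + (-5*(-6))*((-4)**2 - 8*I)) = -387*(-796 + 30*(16 - 8*I)) = -387*(-796 + (480 - 240*I)) = -387*(-316 - 240*I) = 122292 + 92880*I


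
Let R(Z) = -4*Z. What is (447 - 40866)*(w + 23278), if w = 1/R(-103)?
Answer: -387639915003/412 ≈ -9.4087e+8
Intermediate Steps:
w = 1/412 (w = 1/(-4*(-103)) = 1/412 ≈ 0.0024272)
(447 - 40866)*(w + 23278) = (447 - 40866)*(1/412 + 23278) = -40419*9590537/412 = -387639915003/412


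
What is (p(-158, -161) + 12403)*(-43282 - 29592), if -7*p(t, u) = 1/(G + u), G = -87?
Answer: -784547237133/868 ≈ -9.0386e+8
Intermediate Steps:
p(t, u) = -1/(7*(-87 + u))
(p(-158, -161) + 12403)*(-43282 - 29592) = (-1/(-609 + 7*(-161)) + 12403)*(-43282 - 29592) = (-1/(-609 - 1127) + 12403)*(-72874) = (-1/(-1736) + 12403)*(-72874) = (-1*(-1/1736) + 12403)*(-72874) = (1/1736 + 12403)*(-72874) = (21531609/1736)*(-72874) = -784547237133/868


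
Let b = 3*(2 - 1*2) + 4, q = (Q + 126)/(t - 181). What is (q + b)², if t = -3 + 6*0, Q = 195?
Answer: 172225/33856 ≈ 5.0870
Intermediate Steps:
t = -3 (t = -3 + 0 = -3)
q = -321/184 (q = (195 + 126)/(-3 - 181) = 321/(-184) = 321*(-1/184) = -321/184 ≈ -1.7446)
b = 4 (b = 3*(2 - 2) + 4 = 3*0 + 4 = 0 + 4 = 4)
(q + b)² = (-321/184 + 4)² = (415/184)² = 172225/33856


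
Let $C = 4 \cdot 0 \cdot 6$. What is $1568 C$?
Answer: $0$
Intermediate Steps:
$C = 0$ ($C = 0 \cdot 6 = 0$)
$1568 C = 1568 \cdot 0 = 0$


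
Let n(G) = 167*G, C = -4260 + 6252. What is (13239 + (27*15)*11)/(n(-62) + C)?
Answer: -8847/4181 ≈ -2.1160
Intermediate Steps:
C = 1992
(13239 + (27*15)*11)/(n(-62) + C) = (13239 + (27*15)*11)/(167*(-62) + 1992) = (13239 + 405*11)/(-10354 + 1992) = (13239 + 4455)/(-8362) = 17694*(-1/8362) = -8847/4181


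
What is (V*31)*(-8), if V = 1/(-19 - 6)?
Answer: 248/25 ≈ 9.9200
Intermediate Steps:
V = -1/25 (V = 1/(-25) = -1/25 ≈ -0.040000)
(V*31)*(-8) = -1/25*31*(-8) = -31/25*(-8) = 248/25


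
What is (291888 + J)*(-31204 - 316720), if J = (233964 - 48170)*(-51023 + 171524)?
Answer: -7789550291580168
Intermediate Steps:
J = 22388362794 (J = 185794*120501 = 22388362794)
(291888 + J)*(-31204 - 316720) = (291888 + 22388362794)*(-31204 - 316720) = 22388654682*(-347924) = -7789550291580168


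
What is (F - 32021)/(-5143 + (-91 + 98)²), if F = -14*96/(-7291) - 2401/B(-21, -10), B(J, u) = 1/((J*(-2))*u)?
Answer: -7118926453/37140354 ≈ -191.68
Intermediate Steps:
B(J, u) = -1/(2*J*u) (B(J, u) = 1/((-2*J)*u) = 1/(-2*J*u) = -1/(2*J*u))
F = 7352391564/7291 (F = -14*96/(-7291) - 2401/((-½/(-21*(-10)))) = -1344*(-1/7291) - 2401/((-½*(-1/21)*(-⅒))) = 1344/7291 - 2401/(-1/420) = 1344/7291 - 2401*(-420) = 1344/7291 + 1008420 = 7352391564/7291 ≈ 1.0084e+6)
(F - 32021)/(-5143 + (-91 + 98)²) = (7352391564/7291 - 32021)/(-5143 + (-91 + 98)²) = 7118926453/(7291*(-5143 + 7²)) = 7118926453/(7291*(-5143 + 49)) = (7118926453/7291)/(-5094) = (7118926453/7291)*(-1/5094) = -7118926453/37140354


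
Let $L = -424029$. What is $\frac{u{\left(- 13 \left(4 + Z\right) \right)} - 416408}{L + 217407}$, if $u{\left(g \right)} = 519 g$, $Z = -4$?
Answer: $\frac{208204}{103311} \approx 2.0153$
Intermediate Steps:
$\frac{u{\left(- 13 \left(4 + Z\right) \right)} - 416408}{L + 217407} = \frac{519 \left(- 13 \left(4 - 4\right)\right) - 416408}{-424029 + 217407} = \frac{519 \left(\left(-13\right) 0\right) - 416408}{-206622} = \left(519 \cdot 0 - 416408\right) \left(- \frac{1}{206622}\right) = \left(0 - 416408\right) \left(- \frac{1}{206622}\right) = \left(-416408\right) \left(- \frac{1}{206622}\right) = \frac{208204}{103311}$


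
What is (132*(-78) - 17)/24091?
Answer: -10313/24091 ≈ -0.42809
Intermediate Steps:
(132*(-78) - 17)/24091 = (-10296 - 17)*(1/24091) = -10313*1/24091 = -10313/24091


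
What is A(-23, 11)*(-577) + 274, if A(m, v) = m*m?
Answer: -304959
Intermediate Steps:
A(m, v) = m²
A(-23, 11)*(-577) + 274 = (-23)²*(-577) + 274 = 529*(-577) + 274 = -305233 + 274 = -304959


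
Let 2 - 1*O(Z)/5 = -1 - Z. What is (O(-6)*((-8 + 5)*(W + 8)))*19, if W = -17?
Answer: -7695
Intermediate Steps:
O(Z) = 15 + 5*Z (O(Z) = 10 - 5*(-1 - Z) = 10 + (5 + 5*Z) = 15 + 5*Z)
(O(-6)*((-8 + 5)*(W + 8)))*19 = ((15 + 5*(-6))*((-8 + 5)*(-17 + 8)))*19 = ((15 - 30)*(-3*(-9)))*19 = -15*27*19 = -405*19 = -7695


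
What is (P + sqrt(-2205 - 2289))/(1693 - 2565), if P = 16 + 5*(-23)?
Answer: 99/872 - I*sqrt(4494)/872 ≈ 0.11353 - 0.076878*I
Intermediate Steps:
P = -99 (P = 16 - 115 = -99)
(P + sqrt(-2205 - 2289))/(1693 - 2565) = (-99 + sqrt(-2205 - 2289))/(1693 - 2565) = (-99 + sqrt(-4494))/(-872) = (-99 + I*sqrt(4494))*(-1/872) = 99/872 - I*sqrt(4494)/872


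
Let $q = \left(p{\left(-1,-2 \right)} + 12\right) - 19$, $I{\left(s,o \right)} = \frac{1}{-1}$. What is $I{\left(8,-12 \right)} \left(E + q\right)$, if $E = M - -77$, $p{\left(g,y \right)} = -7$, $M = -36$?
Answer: $-27$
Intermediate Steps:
$I{\left(s,o \right)} = -1$
$E = 41$ ($E = -36 - -77 = -36 + 77 = 41$)
$q = -14$ ($q = \left(-7 + 12\right) - 19 = 5 - 19 = -14$)
$I{\left(8,-12 \right)} \left(E + q\right) = - (41 - 14) = \left(-1\right) 27 = -27$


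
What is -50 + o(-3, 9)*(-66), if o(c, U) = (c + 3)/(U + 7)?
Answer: -50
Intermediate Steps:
o(c, U) = (3 + c)/(7 + U)
-50 + o(-3, 9)*(-66) = -50 + ((3 - 3)/(7 + 9))*(-66) = -50 + (0/16)*(-66) = -50 + ((1/16)*0)*(-66) = -50 + 0*(-66) = -50 + 0 = -50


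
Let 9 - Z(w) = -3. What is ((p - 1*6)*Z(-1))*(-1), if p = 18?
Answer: -144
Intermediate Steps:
Z(w) = 12 (Z(w) = 9 - 1*(-3) = 9 + 3 = 12)
((p - 1*6)*Z(-1))*(-1) = ((18 - 1*6)*12)*(-1) = ((18 - 6)*12)*(-1) = (12*12)*(-1) = 144*(-1) = -144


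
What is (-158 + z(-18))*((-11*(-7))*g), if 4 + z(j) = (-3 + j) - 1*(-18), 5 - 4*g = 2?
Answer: -38115/4 ≈ -9528.8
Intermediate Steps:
g = ¾ (g = 5/4 - ¼*2 = 5/4 - ½ = ¾ ≈ 0.75000)
z(j) = 11 + j (z(j) = -4 + ((-3 + j) - 1*(-18)) = -4 + ((-3 + j) + 18) = -4 + (15 + j) = 11 + j)
(-158 + z(-18))*((-11*(-7))*g) = (-158 + (11 - 18))*(-11*(-7)*(¾)) = (-158 - 7)*(77*(¾)) = -165*231/4 = -38115/4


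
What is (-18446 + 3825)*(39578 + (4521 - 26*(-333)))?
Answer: -771360097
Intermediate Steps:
(-18446 + 3825)*(39578 + (4521 - 26*(-333))) = -14621*(39578 + (4521 + 8658)) = -14621*(39578 + 13179) = -14621*52757 = -771360097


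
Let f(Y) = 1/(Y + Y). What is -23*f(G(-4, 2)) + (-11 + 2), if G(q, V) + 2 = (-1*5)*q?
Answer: -347/36 ≈ -9.6389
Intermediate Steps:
G(q, V) = -2 - 5*q (G(q, V) = -2 + (-1*5)*q = -2 - 5*q)
f(Y) = 1/(2*Y)
-23*f(G(-4, 2)) + (-11 + 2) = -23/(2*(-2 - 5*(-4))) + (-11 + 2) = -23/(2*(-2 + 20)) - 9 = -23/(2*18) - 9 = -23*1/36 - 9 = -23/36 - 9 = -347/36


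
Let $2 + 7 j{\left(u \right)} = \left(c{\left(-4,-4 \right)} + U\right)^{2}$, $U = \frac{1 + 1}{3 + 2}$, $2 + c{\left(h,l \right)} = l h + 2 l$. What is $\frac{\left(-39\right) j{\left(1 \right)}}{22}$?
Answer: $- \frac{18993}{1925} \approx -9.8665$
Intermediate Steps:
$c{\left(h,l \right)} = -2 + 2 l + h l$ ($c{\left(h,l \right)} = -2 + \left(l h + 2 l\right) = -2 + \left(h l + 2 l\right) = -2 + \left(2 l + h l\right) = -2 + 2 l + h l$)
$U = \frac{2}{5} \approx 0.4$
$j{\left(u \right)} = \frac{974}{175}$ ($j{\left(u \right)} = - \frac{2}{7} + \frac{\left(\left(-2 + 2 \left(-4\right) - -16\right) + \frac{2}{5}\right)^{2}}{7} = - \frac{2}{7} + \frac{\left(\left(-2 - 8 + 16\right) + \frac{2}{5}\right)^{2}}{7} = - \frac{2}{7} + \frac{\left(6 + \frac{2}{5}\right)^{2}}{7} = - \frac{2}{7} + \frac{\left(\frac{32}{5}\right)^{2}}{7} = - \frac{2}{7} + \frac{1}{7} \cdot \frac{1024}{25} = - \frac{2}{7} + \frac{1024}{175} = \frac{974}{175}$)
$\frac{\left(-39\right) j{\left(1 \right)}}{22} = \frac{\left(-39\right) \frac{974}{175}}{22} = \left(- \frac{37986}{175}\right) \frac{1}{22} = - \frac{18993}{1925}$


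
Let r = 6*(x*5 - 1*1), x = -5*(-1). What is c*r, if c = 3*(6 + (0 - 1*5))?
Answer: 432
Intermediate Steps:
c = 3 (c = 3*(6 + (0 - 5)) = 3*(6 - 5) = 3*1 = 3)
x = 5
r = 144 (r = 6*(5*5 - 1*1) = 6*(25 - 1) = 6*24 = 144)
c*r = 3*144 = 432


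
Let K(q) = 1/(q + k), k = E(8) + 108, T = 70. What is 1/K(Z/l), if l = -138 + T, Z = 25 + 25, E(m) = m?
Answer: 3919/34 ≈ 115.26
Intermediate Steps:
k = 116 (k = 8 + 108 = 116)
Z = 50
l = -68 (l = -138 + 70 = -68)
K(q) = 1/(116 + q) (K(q) = 1/(q + 116) = 1/(116 + q))
1/K(Z/l) = 1/(1/(116 + 50/(-68))) = 1/(1/(116 + 50*(-1/68))) = 1/(1/(116 - 25/34)) = 1/(1/(3919/34)) = 1/(34/3919) = 3919/34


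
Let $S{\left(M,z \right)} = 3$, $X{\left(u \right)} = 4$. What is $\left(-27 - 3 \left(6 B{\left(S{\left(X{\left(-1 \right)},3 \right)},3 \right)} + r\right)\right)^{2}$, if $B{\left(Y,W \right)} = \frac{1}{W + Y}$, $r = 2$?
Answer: $1296$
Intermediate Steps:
$\left(-27 - 3 \left(6 B{\left(S{\left(X{\left(-1 \right)},3 \right)},3 \right)} + r\right)\right)^{2} = \left(-27 - 3 \left(\frac{6}{3 + 3} + 2\right)\right)^{2} = \left(-27 - 3 \left(\frac{6}{6} + 2\right)\right)^{2} = \left(-27 - 3 \left(6 \cdot \frac{1}{6} + 2\right)\right)^{2} = \left(-27 - 3 \left(1 + 2\right)\right)^{2} = \left(-27 - 9\right)^{2} = \left(-36\right)^{2} = 1296$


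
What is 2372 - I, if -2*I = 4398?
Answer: 4571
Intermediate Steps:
I = -2199 (I = -½*4398 = -2199)
2372 - I = 2372 - 1*(-2199) = 2372 + 2199 = 4571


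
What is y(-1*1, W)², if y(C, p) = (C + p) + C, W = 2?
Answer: 0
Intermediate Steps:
y(C, p) = p + 2*C
y(-1*1, W)² = (2 + 2*(-1*1))² = (2 + 2*(-1))² = (2 - 2)² = 0² = 0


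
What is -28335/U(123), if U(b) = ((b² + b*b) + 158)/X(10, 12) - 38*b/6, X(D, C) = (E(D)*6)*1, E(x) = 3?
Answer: -255015/8197 ≈ -31.111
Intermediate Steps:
X(D, C) = 18 (X(D, C) = (3*6)*1 = 18*1 = 18)
U(b) = 79/9 - 19*b/3 + b²/9 (U(b) = ((b² + b*b) + 158)/18 - 38*b/6 = ((b² + b²) + 158)*(1/18) - 19*b/3 = (2*b² + 158)*(1/18) - 19*b/3 = (158 + 2*b²)*(1/18) - 19*b/3 = (79/9 + b²/9) - 19*b/3 = 79/9 - 19*b/3 + b²/9)
-28335/U(123) = -28335/(79/9 - 19/3*123 + (⅑)*123²) = -28335/(79/9 - 779 + (⅑)*15129) = -28335/(79/9 - 779 + 1681) = -28335/8197/9 = -28335*9/8197 = -255015/8197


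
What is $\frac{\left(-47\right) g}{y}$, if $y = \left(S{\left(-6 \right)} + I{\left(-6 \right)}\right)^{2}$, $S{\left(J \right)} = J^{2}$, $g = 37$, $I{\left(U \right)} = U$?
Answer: $- \frac{1739}{900} \approx -1.9322$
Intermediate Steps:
$y = 900$ ($y = \left(\left(-6\right)^{2} - 6\right)^{2} = \left(36 - 6\right)^{2} = 30^{2} = 900$)
$\frac{\left(-47\right) g}{y} = \frac{\left(-47\right) 37}{900} = \left(-1739\right) \frac{1}{900} = - \frac{1739}{900}$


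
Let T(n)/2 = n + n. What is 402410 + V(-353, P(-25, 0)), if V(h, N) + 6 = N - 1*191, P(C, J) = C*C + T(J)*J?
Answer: 402838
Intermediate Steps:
T(n) = 4*n (T(n) = 2*(n + n) = 2*(2*n) = 4*n)
P(C, J) = C² + 4*J² (P(C, J) = C*C + (4*J)*J = C² + 4*J²)
V(h, N) = -197 + N (V(h, N) = -6 + (N - 1*191) = -6 + (N - 191) = -6 + (-191 + N) = -197 + N)
402410 + V(-353, P(-25, 0)) = 402410 + (-197 + ((-25)² + 4*0²)) = 402410 + (-197 + (625 + 4*0)) = 402410 + (-197 + (625 + 0)) = 402410 + (-197 + 625) = 402410 + 428 = 402838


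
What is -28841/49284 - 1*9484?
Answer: -467438297/49284 ≈ -9484.6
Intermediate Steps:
-28841/49284 - 1*9484 = -28841*1/49284 - 9484 = -28841/49284 - 9484 = -467438297/49284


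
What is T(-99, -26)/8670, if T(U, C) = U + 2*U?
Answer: -99/2890 ≈ -0.034256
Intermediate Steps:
T(U, C) = 3*U
T(-99, -26)/8670 = (3*(-99))/8670 = -297*1/8670 = -99/2890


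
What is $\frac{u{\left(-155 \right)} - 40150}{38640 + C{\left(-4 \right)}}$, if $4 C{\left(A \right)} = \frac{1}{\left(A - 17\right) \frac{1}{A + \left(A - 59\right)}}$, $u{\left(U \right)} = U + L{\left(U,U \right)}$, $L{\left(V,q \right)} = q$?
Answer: $- \frac{199920}{190931} \approx -1.0471$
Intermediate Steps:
$u{\left(U \right)} = 2 U$ ($u{\left(U \right)} = U + U = 2 U$)
$C{\left(A \right)} = \frac{-59 + 2 A}{4 \left(-17 + A\right)}$ ($C{\left(A \right)} = \frac{1}{4 \frac{A - 17}{A + \left(A - 59\right)}} = \frac{1}{4 \frac{-17 + A}{A + \left(-59 + A\right)}} = \frac{1}{4 \frac{-17 + A}{-59 + 2 A}} = \frac{\frac{1}{-17 + A} \left(-59 + 2 A\right)}{4} = \frac{-59 + 2 A}{4 \left(-17 + A\right)}$)
$\frac{u{\left(-155 \right)} - 40150}{38640 + C{\left(-4 \right)}} = \frac{2 \left(-155\right) - 40150}{38640 + \frac{-59 + 2 \left(-4\right)}{4 \left(-17 - 4\right)}} = \frac{-310 - 40150}{38640 + \frac{-59 - 8}{4 \left(-21\right)}} = - \frac{40460}{38640 + \frac{1}{4} \left(- \frac{1}{21}\right) \left(-67\right)} = - \frac{40460}{38640 + \frac{67}{84}} = - \frac{40460}{\frac{3245827}{84}} = \left(-40460\right) \frac{84}{3245827} = - \frac{199920}{190931}$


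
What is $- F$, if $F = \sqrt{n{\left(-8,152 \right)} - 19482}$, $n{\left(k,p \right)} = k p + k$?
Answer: $- i \sqrt{20706} \approx - 143.9 i$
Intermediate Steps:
$n{\left(k,p \right)} = k + k p$
$F = i \sqrt{20706}$ ($F = \sqrt{- 8 \left(1 + 152\right) - 19482} = \sqrt{\left(-8\right) 153 - 19482} = \sqrt{-1224 - 19482} = \sqrt{-20706} = i \sqrt{20706} \approx 143.9 i$)
$- F = - i \sqrt{20706}$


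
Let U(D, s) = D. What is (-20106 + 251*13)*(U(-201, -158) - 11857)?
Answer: 203092894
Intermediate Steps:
(-20106 + 251*13)*(U(-201, -158) - 11857) = (-20106 + 251*13)*(-201 - 11857) = (-20106 + 3263)*(-12058) = -16843*(-12058) = 203092894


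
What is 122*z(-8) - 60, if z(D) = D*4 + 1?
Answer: -3842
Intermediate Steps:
z(D) = 1 + 4*D (z(D) = 4*D + 1 = 1 + 4*D)
122*z(-8) - 60 = 122*(1 + 4*(-8)) - 60 = 122*(1 - 32) - 60 = 122*(-31) - 60 = -3782 - 60 = -3842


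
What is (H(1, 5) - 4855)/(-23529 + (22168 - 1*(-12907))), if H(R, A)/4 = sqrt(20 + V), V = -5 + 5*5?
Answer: -4855/11546 + 4*sqrt(10)/5773 ≈ -0.41830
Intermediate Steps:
V = 20 (V = -5 + 25 = 20)
H(R, A) = 8*sqrt(10) (H(R, A) = 4*sqrt(20 + 20) = 4*sqrt(40) = 4*(2*sqrt(10)) = 8*sqrt(10))
(H(1, 5) - 4855)/(-23529 + (22168 - 1*(-12907))) = (8*sqrt(10) - 4855)/(-23529 + (22168 - 1*(-12907))) = (-4855 + 8*sqrt(10))/(-23529 + (22168 + 12907)) = (-4855 + 8*sqrt(10))/(-23529 + 35075) = (-4855 + 8*sqrt(10))/11546 = (-4855 + 8*sqrt(10))*(1/11546) = -4855/11546 + 4*sqrt(10)/5773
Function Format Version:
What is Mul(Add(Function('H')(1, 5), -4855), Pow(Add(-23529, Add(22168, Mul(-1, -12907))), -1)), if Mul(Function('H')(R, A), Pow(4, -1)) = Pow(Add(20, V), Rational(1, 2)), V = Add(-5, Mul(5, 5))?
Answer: Add(Rational(-4855, 11546), Mul(Rational(4, 5773), Pow(10, Rational(1, 2)))) ≈ -0.41830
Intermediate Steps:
V = 20 (V = Add(-5, 25) = 20)
Function('H')(R, A) = Mul(8, Pow(10, Rational(1, 2))) (Function('H')(R, A) = Mul(4, Pow(Add(20, 20), Rational(1, 2))) = Mul(4, Pow(40, Rational(1, 2))) = Mul(4, Mul(2, Pow(10, Rational(1, 2)))) = Mul(8, Pow(10, Rational(1, 2))))
Mul(Add(Function('H')(1, 5), -4855), Pow(Add(-23529, Add(22168, Mul(-1, -12907))), -1)) = Mul(Add(Mul(8, Pow(10, Rational(1, 2))), -4855), Pow(Add(-23529, Add(22168, Mul(-1, -12907))), -1)) = Mul(Add(-4855, Mul(8, Pow(10, Rational(1, 2)))), Pow(Add(-23529, Add(22168, 12907)), -1)) = Mul(Add(-4855, Mul(8, Pow(10, Rational(1, 2)))), Pow(Add(-23529, 35075), -1)) = Mul(Add(-4855, Mul(8, Pow(10, Rational(1, 2)))), Pow(11546, -1)) = Mul(Add(-4855, Mul(8, Pow(10, Rational(1, 2)))), Rational(1, 11546)) = Add(Rational(-4855, 11546), Mul(Rational(4, 5773), Pow(10, Rational(1, 2))))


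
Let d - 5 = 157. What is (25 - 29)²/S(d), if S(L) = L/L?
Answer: 16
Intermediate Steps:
d = 162 (d = 5 + 157 = 162)
S(L) = 1
(25 - 29)²/S(d) = (25 - 29)²/1 = (-4)²*1 = 16*1 = 16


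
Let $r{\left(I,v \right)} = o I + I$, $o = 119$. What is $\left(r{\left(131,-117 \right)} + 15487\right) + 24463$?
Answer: $55670$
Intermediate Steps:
$r{\left(I,v \right)} = 120 I$ ($r{\left(I,v \right)} = 119 I + I = 120 I$)
$\left(r{\left(131,-117 \right)} + 15487\right) + 24463 = \left(120 \cdot 131 + 15487\right) + 24463 = \left(15720 + 15487\right) + 24463 = 31207 + 24463 = 55670$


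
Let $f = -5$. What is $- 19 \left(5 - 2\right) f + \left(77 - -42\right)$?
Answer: $404$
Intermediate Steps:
$- 19 \left(5 - 2\right) f + \left(77 - -42\right) = - 19 \left(5 - 2\right) \left(-5\right) + \left(77 - -42\right) = - 19 \cdot 3 \left(-5\right) + \left(77 + 42\right) = \left(-19\right) \left(-15\right) + 119 = 285 + 119 = 404$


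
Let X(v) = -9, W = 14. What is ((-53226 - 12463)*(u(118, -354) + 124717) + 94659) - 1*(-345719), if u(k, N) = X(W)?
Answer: -8191503434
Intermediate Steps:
u(k, N) = -9
((-53226 - 12463)*(u(118, -354) + 124717) + 94659) - 1*(-345719) = ((-53226 - 12463)*(-9 + 124717) + 94659) - 1*(-345719) = (-65689*124708 + 94659) + 345719 = (-8191943812 + 94659) + 345719 = -8191849153 + 345719 = -8191503434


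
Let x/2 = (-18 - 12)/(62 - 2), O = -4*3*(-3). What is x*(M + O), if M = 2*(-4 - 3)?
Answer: -22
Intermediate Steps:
O = 36 (O = -12*(-3) = 36)
M = -14 (M = 2*(-7) = -14)
x = -1 (x = 2*((-18 - 12)/(62 - 2)) = 2*(-30/60) = 2*(-30*1/60) = 2*(-1/2) = -1)
x*(M + O) = -(-14 + 36) = -1*22 = -22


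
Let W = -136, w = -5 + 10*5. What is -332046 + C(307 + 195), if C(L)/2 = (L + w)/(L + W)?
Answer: -60763871/183 ≈ -3.3204e+5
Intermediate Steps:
w = 45 (w = -5 + 50 = 45)
C(L) = 2*(45 + L)/(-136 + L) (C(L) = 2*((L + 45)/(L - 136)) = 2*((45 + L)/(-136 + L)) = 2*(45 + L)/(-136 + L))
-332046 + C(307 + 195) = -332046 + 2*(45 + (307 + 195))/(-136 + (307 + 195)) = -332046 + 2*(45 + 502)/(-136 + 502) = -332046 + 2*547/366 = -332046 + 2*(1/366)*547 = -332046 + 547/183 = -60763871/183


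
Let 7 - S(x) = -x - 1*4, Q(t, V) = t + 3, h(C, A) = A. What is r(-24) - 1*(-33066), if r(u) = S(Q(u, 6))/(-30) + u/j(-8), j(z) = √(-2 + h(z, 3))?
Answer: 99127/3 ≈ 33042.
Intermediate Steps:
Q(t, V) = 3 + t
j(z) = 1 (j(z) = √(-2 + 3) = √1 = 1)
S(x) = 11 + x (S(x) = 7 - (-x - 1*4) = 7 - (-x - 4) = 7 - (-4 - x) = 7 + (4 + x) = 11 + x)
r(u) = -7/15 + 29*u/30 (r(u) = (11 + (3 + u))/(-30) + u/1 = (14 + u)*(-1/30) + u*1 = (-7/15 - u/30) + u = -7/15 + 29*u/30)
r(-24) - 1*(-33066) = (-7/15 + (29/30)*(-24)) - 1*(-33066) = (-7/15 - 116/5) + 33066 = -71/3 + 33066 = 99127/3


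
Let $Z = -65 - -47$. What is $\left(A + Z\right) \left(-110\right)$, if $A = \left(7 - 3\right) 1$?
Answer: $1540$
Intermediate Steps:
$A = 4$ ($A = 4 \cdot 1 = 4$)
$Z = -18$ ($Z = -65 + 47 = -18$)
$\left(A + Z\right) \left(-110\right) = \left(4 - 18\right) \left(-110\right) = \left(-14\right) \left(-110\right) = 1540$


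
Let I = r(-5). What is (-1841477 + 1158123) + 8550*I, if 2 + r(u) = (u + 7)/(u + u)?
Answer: -702164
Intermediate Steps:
r(u) = -2 + (7 + u)/(2*u) (r(u) = -2 + (u + 7)/(u + u) = -2 + (7 + u)/((2*u)) = -2 + (7 + u)*(1/(2*u)) = -2 + (7 + u)/(2*u))
I = -11/5 (I = (½)*(7 - 3*(-5))/(-5) = (½)*(-⅕)*(7 + 15) = (½)*(-⅕)*22 = -11/5 ≈ -2.2000)
(-1841477 + 1158123) + 8550*I = (-1841477 + 1158123) + 8550*(-11/5) = -683354 - 18810 = -702164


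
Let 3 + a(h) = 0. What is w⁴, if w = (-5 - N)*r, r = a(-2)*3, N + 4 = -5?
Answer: 1679616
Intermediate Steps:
N = -9 (N = -4 - 5 = -9)
a(h) = -3 (a(h) = -3 + 0 = -3)
r = -9 (r = -3*3 = -9)
w = -36 (w = (-5 - 1*(-9))*(-9) = (-5 + 9)*(-9) = 4*(-9) = -36)
w⁴ = (-36)⁴ = 1679616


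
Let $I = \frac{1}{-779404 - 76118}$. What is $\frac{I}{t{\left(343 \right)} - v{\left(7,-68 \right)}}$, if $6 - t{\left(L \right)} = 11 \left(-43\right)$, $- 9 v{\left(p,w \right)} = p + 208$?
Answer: $- \frac{1}{430232508} \approx -2.3243 \cdot 10^{-9}$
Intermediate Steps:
$v{\left(p,w \right)} = - \frac{208}{9} - \frac{p}{9}$ ($v{\left(p,w \right)} = - \frac{p + 208}{9} = - \frac{208 + p}{9} = - \frac{208}{9} - \frac{p}{9}$)
$I = - \frac{1}{855522}$ ($I = \frac{1}{-779404 - 76118} = \frac{1}{-855522} = - \frac{1}{855522} \approx -1.1689 \cdot 10^{-6}$)
$t{\left(L \right)} = 479$ ($t{\left(L \right)} = 6 - 11 \left(-43\right) = 6 - -473 = 6 + 473 = 479$)
$\frac{I}{t{\left(343 \right)} - v{\left(7,-68 \right)}} = - \frac{1}{855522 \left(479 - \left(- \frac{208}{9} - \frac{7}{9}\right)\right)} = - \frac{1}{855522 \left(479 - - \frac{215}{9}\right)} = - \frac{1}{855522 \left(479 + \frac{215}{9}\right)} = - \frac{1}{855522 \cdot \frac{4526}{9}} = \left(- \frac{1}{855522}\right) \frac{9}{4526} = - \frac{1}{430232508}$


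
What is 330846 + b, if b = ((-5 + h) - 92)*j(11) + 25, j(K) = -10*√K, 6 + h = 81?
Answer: 330871 + 220*√11 ≈ 3.3160e+5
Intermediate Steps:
h = 75 (h = -6 + 81 = 75)
b = 25 + 220*√11 (b = ((-5 + 75) - 92)*(-10*√11) + 25 = (70 - 92)*(-10*√11) + 25 = -(-220)*√11 + 25 = 220*√11 + 25 = 25 + 220*√11 ≈ 754.66)
330846 + b = 330846 + (25 + 220*√11) = 330871 + 220*√11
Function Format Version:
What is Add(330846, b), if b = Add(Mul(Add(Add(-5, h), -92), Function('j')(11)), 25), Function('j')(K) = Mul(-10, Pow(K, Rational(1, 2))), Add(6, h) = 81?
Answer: Add(330871, Mul(220, Pow(11, Rational(1, 2)))) ≈ 3.3160e+5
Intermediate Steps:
h = 75 (h = Add(-6, 81) = 75)
b = Add(25, Mul(220, Pow(11, Rational(1, 2)))) (b = Add(Mul(Add(Add(-5, 75), -92), Mul(-10, Pow(11, Rational(1, 2)))), 25) = Add(Mul(Add(70, -92), Mul(-10, Pow(11, Rational(1, 2)))), 25) = Add(Mul(-22, Mul(-10, Pow(11, Rational(1, 2)))), 25) = Add(Mul(220, Pow(11, Rational(1, 2))), 25) = Add(25, Mul(220, Pow(11, Rational(1, 2)))) ≈ 754.66)
Add(330846, b) = Add(330846, Add(25, Mul(220, Pow(11, Rational(1, 2))))) = Add(330871, Mul(220, Pow(11, Rational(1, 2))))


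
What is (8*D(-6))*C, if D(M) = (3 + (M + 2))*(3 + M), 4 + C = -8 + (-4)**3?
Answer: -1824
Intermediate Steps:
C = -76 (C = -4 + (-8 + (-4)**3) = -4 + (-8 - 64) = -4 - 72 = -76)
D(M) = (3 + M)*(5 + M) (D(M) = (3 + (2 + M))*(3 + M) = (5 + M)*(3 + M) = (3 + M)*(5 + M))
(8*D(-6))*C = (8*(15 + (-6)**2 + 8*(-6)))*(-76) = (8*(15 + 36 - 48))*(-76) = (8*3)*(-76) = 24*(-76) = -1824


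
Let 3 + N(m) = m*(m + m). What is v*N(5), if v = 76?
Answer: 3572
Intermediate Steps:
N(m) = -3 + 2*m**2 (N(m) = -3 + m*(m + m) = -3 + m*(2*m) = -3 + 2*m**2)
v*N(5) = 76*(-3 + 2*5**2) = 76*(-3 + 2*25) = 76*(-3 + 50) = 76*47 = 3572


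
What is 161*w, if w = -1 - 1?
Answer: -322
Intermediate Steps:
w = -2
161*w = 161*(-2) = -322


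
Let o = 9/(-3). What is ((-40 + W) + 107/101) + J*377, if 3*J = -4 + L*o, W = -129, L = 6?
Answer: -888580/303 ≈ -2932.6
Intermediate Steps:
o = -3 (o = 9*(-1/3) = -3)
J = -22/3 (J = (-4 + 6*(-3))/3 = (-4 - 18)/3 = (1/3)*(-22) = -22/3 ≈ -7.3333)
((-40 + W) + 107/101) + J*377 = ((-40 - 129) + 107/101) - 22/3*377 = (-169 + 107*(1/101)) - 8294/3 = (-169 + 107/101) - 8294/3 = -16962/101 - 8294/3 = -888580/303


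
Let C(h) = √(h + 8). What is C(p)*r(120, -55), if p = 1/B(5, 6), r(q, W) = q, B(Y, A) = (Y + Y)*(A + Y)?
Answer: 12*√96910/11 ≈ 339.60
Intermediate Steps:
B(Y, A) = 2*Y*(A + Y) (B(Y, A) = (2*Y)*(A + Y) = 2*Y*(A + Y))
p = 1/110 (p = 1/(2*5*(6 + 5)) = 1/(2*5*11) = 1/110 ≈ 0.0090909)
C(h) = √(8 + h)
C(p)*r(120, -55) = √(8 + 1/110)*120 = √(881/110)*120 = (√96910/110)*120 = 12*√96910/11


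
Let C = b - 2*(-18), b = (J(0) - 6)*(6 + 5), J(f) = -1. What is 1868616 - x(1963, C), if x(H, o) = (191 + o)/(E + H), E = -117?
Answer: 1724732493/923 ≈ 1.8686e+6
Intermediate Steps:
b = -77 (b = (-1 - 6)*(6 + 5) = -7*11 = -77)
C = -41 (C = -77 - 2*(-18) = -77 + 36 = -41)
x(H, o) = (191 + o)/(-117 + H)
1868616 - x(1963, C) = 1868616 - (191 - 41)/(-117 + 1963) = 1868616 - 150/1846 = 1868616 - 1*75/923 = 1868616 - 75/923 = 1724732493/923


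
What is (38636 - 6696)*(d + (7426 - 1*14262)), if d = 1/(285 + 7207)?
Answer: -408954258335/1873 ≈ -2.1834e+8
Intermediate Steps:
d = 1/7492 ≈ 0.00013348
(38636 - 6696)*(d + (7426 - 1*14262)) = (38636 - 6696)*(1/7492 + (7426 - 1*14262)) = 31940*(1/7492 + (7426 - 14262)) = 31940*(1/7492 - 6836) = 31940*(-51215311/7492) = -408954258335/1873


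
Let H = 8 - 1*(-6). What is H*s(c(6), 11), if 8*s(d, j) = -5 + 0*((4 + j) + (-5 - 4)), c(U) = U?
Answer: -35/4 ≈ -8.7500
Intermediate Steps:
H = 14 (H = 8 + 6 = 14)
s(d, j) = -5/8 (s(d, j) = (-5 + 0*((4 + j) + (-5 - 4)))/8 = (-5 + 0*((4 + j) - 9))/8 = (-5 + 0*(-5 + j))/8 = (-5 + 0)/8 = (⅛)*(-5) = -5/8)
H*s(c(6), 11) = 14*(-5/8) = -35/4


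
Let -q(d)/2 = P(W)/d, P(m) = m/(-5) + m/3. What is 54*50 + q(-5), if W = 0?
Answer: 2700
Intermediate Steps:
P(m) = 2*m/15 (P(m) = m*(-⅕) + m*(⅓) = -m/5 + m/3 = 2*m/15)
q(d) = 0 (q(d) = -2*(2/15)*0/d = -0/d = -2*0 = 0)
54*50 + q(-5) = 54*50 + 0 = 2700 + 0 = 2700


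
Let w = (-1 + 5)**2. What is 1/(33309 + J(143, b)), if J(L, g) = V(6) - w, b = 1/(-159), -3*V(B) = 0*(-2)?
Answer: 1/33293 ≈ 3.0036e-5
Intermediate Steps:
V(B) = 0 (V(B) = -0*(-2) = -1/3*0 = 0)
b = -1/159 ≈ -0.0062893
w = 16 (w = 4**2 = 16)
J(L, g) = -16 (J(L, g) = 0 - 1*16 = 0 - 16 = -16)
1/(33309 + J(143, b)) = 1/(33309 - 16) = 1/33293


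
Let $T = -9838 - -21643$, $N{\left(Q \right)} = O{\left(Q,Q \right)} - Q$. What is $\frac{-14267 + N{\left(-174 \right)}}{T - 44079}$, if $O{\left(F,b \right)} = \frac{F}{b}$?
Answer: $\frac{7046}{16137} \approx 0.43664$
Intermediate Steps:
$N{\left(Q \right)} = 1 - Q$ ($N{\left(Q \right)} = \frac{Q}{Q} - Q = 1 - Q$)
$T = 11805$ ($T = -9838 + 21643 = 11805$)
$\frac{-14267 + N{\left(-174 \right)}}{T - 44079} = \frac{-14267 + \left(1 - -174\right)}{11805 - 44079} = \frac{-14267 + \left(1 + 174\right)}{-32274} = \left(-14267 + 175\right) \left(- \frac{1}{32274}\right) = \left(-14092\right) \left(- \frac{1}{32274}\right) = \frac{7046}{16137}$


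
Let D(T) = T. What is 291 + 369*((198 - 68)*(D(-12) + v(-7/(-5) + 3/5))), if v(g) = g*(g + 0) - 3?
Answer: -527379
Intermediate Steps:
v(g) = -3 + g**2 (v(g) = g*g - 3 = g**2 - 3 = -3 + g**2)
291 + 369*((198 - 68)*(D(-12) + v(-7/(-5) + 3/5))) = 291 + 369*((198 - 68)*(-12 + (-3 + (-7/(-5) + 3/5)**2))) = 291 + 369*(130*(-12 + (-3 + (-7*(-1/5) + 3*(1/5))**2))) = 291 + 369*(130*(-12 + (-3 + (7/5 + 3/5)**2))) = 291 + 369*(130*(-12 + (-3 + 2**2))) = 291 + 369*(130*(-12 + (-3 + 4))) = 291 + 369*(130*(-12 + 1)) = 291 + 369*(130*(-11)) = 291 + 369*(-1430) = 291 - 527670 = -527379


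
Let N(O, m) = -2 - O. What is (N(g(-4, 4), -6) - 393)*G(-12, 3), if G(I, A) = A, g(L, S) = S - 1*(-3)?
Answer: -1206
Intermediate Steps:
g(L, S) = 3 + S (g(L, S) = S + 3 = 3 + S)
(N(g(-4, 4), -6) - 393)*G(-12, 3) = ((-2 - (3 + 4)) - 393)*3 = ((-2 - 1*7) - 393)*3 = ((-2 - 7) - 393)*3 = (-9 - 393)*3 = -402*3 = -1206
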